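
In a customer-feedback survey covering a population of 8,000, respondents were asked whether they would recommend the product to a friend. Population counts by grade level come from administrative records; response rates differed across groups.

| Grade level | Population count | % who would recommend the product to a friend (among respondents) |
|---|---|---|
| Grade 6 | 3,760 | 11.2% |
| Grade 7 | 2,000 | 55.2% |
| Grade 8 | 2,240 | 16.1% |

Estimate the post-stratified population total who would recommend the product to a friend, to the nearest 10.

1,890

Each cell contributes its population count × the respondent rate:
  Grade 6: 3,760 × 11.2% = 421.12
  Grade 7: 2,000 × 55.2% = 1104
  Grade 8: 2,240 × 16.1% = 360.64
Estimated total = 1885.76 → 1,890.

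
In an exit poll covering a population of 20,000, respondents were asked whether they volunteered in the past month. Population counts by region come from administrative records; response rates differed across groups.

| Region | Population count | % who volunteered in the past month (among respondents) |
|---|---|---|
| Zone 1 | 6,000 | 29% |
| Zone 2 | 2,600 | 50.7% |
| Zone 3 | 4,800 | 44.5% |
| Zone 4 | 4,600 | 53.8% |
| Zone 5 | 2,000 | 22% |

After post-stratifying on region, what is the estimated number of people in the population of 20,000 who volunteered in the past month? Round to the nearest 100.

8,100

Estimated count per cell = population count × respondent percentage:
  Zone 1: 6,000 × 29% = 1740
  Zone 2: 2,600 × 50.7% = 1318.2
  Zone 3: 4,800 × 44.5% = 2136
  Zone 4: 4,600 × 53.8% = 2474.8
  Zone 5: 2,000 × 22% = 440
Estimated total = 8109 → 8,100.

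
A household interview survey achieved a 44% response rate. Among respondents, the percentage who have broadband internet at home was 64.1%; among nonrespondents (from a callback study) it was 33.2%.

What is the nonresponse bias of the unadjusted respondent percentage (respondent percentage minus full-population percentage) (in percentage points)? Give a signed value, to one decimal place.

+17.3 percentage points

Nonresponse fraction = 1 − 0.44 = 0.56.
Bias = (nonresponse fraction) × (respondent percentage − nonrespondent percentage)
     = 0.56 × (64.1 − 33.2) = 0.56 × 30.9 = 17.304.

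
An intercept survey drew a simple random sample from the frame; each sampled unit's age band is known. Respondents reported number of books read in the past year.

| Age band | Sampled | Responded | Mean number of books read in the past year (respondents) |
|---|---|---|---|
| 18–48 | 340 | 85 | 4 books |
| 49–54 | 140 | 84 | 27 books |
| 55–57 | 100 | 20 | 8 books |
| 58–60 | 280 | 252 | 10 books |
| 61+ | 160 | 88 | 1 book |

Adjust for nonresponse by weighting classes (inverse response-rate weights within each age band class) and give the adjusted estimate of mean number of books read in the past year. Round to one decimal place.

Class response rates: 18–48 85/340 = 25%, 49–54 84/140 = 60%, 55–57 20/100 = 20%, 58–60 252/280 = 90%, 61+ 88/160 = 55%.
Each respondent's weight = sampled/responded in their class; summing within a class gives n_sampled, so:
  18–48: 340 × 4 = 1360
  49–54: 140 × 27 = 3780
  55–57: 100 × 8 = 800
  58–60: 280 × 10 = 2800
  61+: 160 × 1 = 160
Adjusted estimate = 8900 / 1,020 = 8.72549 → 8.7.

8.7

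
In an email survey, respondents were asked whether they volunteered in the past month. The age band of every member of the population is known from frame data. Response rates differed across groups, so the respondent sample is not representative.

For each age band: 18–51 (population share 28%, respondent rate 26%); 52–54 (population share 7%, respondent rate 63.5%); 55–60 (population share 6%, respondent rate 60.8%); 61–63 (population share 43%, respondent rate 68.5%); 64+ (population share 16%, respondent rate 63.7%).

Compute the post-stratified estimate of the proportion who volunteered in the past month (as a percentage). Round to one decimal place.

55.0%

Post-stratification weights by population share, not respondent share:
  18–51: 0.28 × 26 = 7.28
  52–54: 0.07 × 63.5 = 4.445
  55–60: 0.06 × 60.8 = 3.648
  61–63: 0.43 × 68.5 = 29.455
  64+: 0.16 × 63.7 = 10.192
Post-stratified estimate = 55.02 → 55.0%.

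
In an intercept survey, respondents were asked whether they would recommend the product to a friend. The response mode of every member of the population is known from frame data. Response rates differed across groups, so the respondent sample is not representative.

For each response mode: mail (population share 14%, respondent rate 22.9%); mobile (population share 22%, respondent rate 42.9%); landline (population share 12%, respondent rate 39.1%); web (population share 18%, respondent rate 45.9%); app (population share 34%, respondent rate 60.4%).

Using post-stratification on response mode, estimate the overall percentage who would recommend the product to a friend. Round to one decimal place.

Each cell contributes population-share × respondent value:
  mail: 0.14 × 22.9 = 3.206
  mobile: 0.22 × 42.9 = 9.438
  landline: 0.12 × 39.1 = 4.692
  web: 0.18 × 45.9 = 8.262
  app: 0.34 × 60.4 = 20.536
Post-stratified estimate = 46.134 → 46.1%.

46.1%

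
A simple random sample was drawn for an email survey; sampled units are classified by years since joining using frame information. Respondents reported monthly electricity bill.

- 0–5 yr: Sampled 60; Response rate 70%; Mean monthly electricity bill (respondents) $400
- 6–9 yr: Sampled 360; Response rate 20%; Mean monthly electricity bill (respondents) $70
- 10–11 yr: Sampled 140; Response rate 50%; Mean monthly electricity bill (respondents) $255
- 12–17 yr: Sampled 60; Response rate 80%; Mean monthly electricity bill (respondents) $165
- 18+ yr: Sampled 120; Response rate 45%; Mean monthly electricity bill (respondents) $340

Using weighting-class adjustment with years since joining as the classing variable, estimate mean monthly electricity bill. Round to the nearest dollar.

$183

Inverse-response-rate weighting restores each class to its sampled count, so class totals weight by n_sampled:
  0–5 yr: 60 × 400 = 24,000
  6–9 yr: 360 × 70 = 25,200
  10–11 yr: 140 × 255 = 35,700
  12–17 yr: 60 × 165 = 9900
  18+ yr: 120 × 340 = 40,800
Adjusted estimate = 135,600 / 740 = 183.243 → $183.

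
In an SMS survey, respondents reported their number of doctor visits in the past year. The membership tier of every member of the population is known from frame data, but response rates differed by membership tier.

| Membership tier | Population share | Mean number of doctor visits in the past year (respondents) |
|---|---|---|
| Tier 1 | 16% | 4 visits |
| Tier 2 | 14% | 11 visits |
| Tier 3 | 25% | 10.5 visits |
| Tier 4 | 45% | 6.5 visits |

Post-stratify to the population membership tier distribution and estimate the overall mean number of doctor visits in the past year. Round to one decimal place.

Each cell contributes population-share × respondent value:
  Tier 1: 0.16 × 4 = 0.64
  Tier 2: 0.14 × 11 = 1.54
  Tier 3: 0.25 × 10.5 = 2.625
  Tier 4: 0.45 × 6.5 = 2.925
Post-stratified estimate = 7.73 → 7.7.

7.7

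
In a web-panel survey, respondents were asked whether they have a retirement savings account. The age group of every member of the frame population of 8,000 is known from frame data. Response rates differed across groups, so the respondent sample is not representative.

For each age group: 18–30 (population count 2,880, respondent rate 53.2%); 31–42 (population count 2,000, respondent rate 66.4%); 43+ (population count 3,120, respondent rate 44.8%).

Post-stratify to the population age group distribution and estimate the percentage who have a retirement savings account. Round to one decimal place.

53.2%

Each cell contributes population-share × respondent value:
  18–30: (2,880/8,000) × 53.2 = 19.152
  31–42: (2,000/8,000) × 66.4 = 16.6
  43+: (3,120/8,000) × 44.8 = 17.472
Post-stratified estimate = 53.224 → 53.2%.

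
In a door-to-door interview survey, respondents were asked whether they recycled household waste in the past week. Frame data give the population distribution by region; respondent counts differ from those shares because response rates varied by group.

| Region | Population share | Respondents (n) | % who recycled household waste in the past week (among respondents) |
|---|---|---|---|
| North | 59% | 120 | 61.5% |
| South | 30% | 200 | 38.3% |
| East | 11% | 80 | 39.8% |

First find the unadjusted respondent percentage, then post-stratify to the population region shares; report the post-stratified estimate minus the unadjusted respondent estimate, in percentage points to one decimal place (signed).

+6.6 percentage points

Naive respondent-only estimate (weights = respondent counts):
  (120/400)×61.5 + (200/400)×38.3 + (80/400)×39.8 = 45.56%
Post-stratifying to population shares instead:
  0.59×61.5 + 0.3×38.3 + 0.11×39.8 = 52.153%
Difference = 52.153 − 45.56 = 6.593 pp.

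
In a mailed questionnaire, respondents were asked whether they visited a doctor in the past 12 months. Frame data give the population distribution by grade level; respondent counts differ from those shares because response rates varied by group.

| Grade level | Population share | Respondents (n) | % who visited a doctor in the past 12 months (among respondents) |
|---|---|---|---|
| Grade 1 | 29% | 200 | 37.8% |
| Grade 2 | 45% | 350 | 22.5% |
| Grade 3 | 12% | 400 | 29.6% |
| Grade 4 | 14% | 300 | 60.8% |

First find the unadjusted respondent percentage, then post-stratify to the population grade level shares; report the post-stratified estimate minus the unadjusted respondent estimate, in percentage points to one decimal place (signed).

-3.3 percentage points

Unadjusted (pooled respondent) estimate weights by respondent counts:
  (200/1250)×37.8 + (350/1250)×22.5 + (400/1250)×29.6 + (300/1250)×60.8 = 36.412%
Post-stratified estimate weights by population shares:
  0.29×37.8 + 0.45×22.5 + 0.12×29.6 + 0.14×60.8 = 33.151%
Difference = 33.151 − 36.412 = -3.261 pp.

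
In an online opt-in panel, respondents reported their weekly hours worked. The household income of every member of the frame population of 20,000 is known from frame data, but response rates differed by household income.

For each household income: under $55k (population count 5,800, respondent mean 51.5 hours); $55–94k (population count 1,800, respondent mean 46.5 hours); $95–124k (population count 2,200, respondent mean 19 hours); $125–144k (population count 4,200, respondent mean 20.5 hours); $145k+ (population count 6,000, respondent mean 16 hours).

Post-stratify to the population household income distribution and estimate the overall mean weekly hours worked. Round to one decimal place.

30.3

Post-stratification weights by population share, not respondent share:
  under $55k: (5,800/20,000) × 51.5 = 14.935
  $55–94k: (1,800/20,000) × 46.5 = 4.185
  $95–124k: (2,200/20,000) × 19 = 2.09
  $125–144k: (4,200/20,000) × 20.5 = 4.305
  $145k+: (6,000/20,000) × 16 = 4.8
Post-stratified estimate = 30.315 → 30.3.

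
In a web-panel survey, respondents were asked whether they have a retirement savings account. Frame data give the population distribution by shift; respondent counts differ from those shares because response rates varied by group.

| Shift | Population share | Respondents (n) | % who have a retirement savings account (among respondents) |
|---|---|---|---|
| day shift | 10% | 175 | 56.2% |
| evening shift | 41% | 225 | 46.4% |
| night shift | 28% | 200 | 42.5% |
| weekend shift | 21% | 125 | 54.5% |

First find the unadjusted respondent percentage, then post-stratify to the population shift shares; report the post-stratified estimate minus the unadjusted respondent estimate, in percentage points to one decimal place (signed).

Unadjusted (pooled respondent) estimate weights by respondent counts:
  (175/725)×56.2 + (225/725)×46.4 + (200/725)×42.5 + (125/725)×54.5 = 49.0862%
Reweighting by population shift shares:
  0.1×56.2 + 0.41×46.4 + 0.28×42.5 + 0.21×54.5 = 47.989%
Difference = 47.989 − 49.0862 = -1.0972 pp.

-1.1 percentage points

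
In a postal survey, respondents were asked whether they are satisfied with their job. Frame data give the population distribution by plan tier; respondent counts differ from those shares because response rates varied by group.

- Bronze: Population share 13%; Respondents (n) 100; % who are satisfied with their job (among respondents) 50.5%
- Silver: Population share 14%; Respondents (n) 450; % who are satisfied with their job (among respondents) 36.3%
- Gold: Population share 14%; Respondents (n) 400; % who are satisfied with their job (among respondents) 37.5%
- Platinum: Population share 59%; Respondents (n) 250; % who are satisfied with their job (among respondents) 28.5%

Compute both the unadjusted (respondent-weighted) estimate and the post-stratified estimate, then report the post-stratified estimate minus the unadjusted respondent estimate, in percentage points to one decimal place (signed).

Naive respondent-only estimate (weights = respondent counts):
  (100/1200)×50.5 + (450/1200)×36.3 + (400/1200)×37.5 + (250/1200)×28.5 = 36.2583%
Post-stratified estimate weights by population shares:
  0.13×50.5 + 0.14×36.3 + 0.14×37.5 + 0.59×28.5 = 33.712%
Difference = 33.712 − 36.2583 = -2.5463 pp.

-2.5 percentage points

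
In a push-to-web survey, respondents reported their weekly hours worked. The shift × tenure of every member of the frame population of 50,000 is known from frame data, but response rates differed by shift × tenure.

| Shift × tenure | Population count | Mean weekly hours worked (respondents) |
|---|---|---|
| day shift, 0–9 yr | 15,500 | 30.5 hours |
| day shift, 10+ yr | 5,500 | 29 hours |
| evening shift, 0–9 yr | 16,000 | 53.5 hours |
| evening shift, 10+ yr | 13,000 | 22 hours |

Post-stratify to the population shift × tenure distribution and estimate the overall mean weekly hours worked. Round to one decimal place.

35.5

Weight each group's respondent value by its population share:
  day shift, 0–9 yr: (15,500/50,000) × 30.5 = 9.455
  day shift, 10+ yr: (5,500/50,000) × 29 = 3.19
  evening shift, 0–9 yr: (16,000/50,000) × 53.5 = 17.12
  evening shift, 10+ yr: (13,000/50,000) × 22 = 5.72
Post-stratified estimate = 35.485 → 35.5.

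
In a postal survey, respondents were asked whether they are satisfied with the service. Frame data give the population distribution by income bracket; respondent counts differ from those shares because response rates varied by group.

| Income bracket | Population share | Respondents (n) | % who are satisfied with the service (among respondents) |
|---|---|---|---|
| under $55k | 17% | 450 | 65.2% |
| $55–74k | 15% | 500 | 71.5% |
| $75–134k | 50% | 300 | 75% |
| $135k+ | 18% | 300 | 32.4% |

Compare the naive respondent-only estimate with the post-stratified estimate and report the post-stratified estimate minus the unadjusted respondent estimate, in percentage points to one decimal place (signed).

Unadjusted (pooled respondent) estimate weights by respondent counts:
  (450/1550)×65.2 + (500/1550)×71.5 + (300/1550)×75 + (300/1550)×32.4 = 62.7806%
Post-stratified estimate weights by population shares:
  0.17×65.2 + 0.15×71.5 + 0.5×75 + 0.18×32.4 = 65.141%
Difference = 65.141 − 62.7806 = 2.3604 pp.

+2.4 percentage points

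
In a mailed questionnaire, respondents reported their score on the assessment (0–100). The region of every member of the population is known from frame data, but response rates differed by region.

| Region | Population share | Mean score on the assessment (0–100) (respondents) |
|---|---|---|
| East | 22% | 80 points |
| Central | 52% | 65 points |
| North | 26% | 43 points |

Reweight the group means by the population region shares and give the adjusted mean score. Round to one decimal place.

62.6

Each cell contributes population-share × respondent value:
  East: 0.22 × 80 = 17.6
  Central: 0.52 × 65 = 33.8
  North: 0.26 × 43 = 11.18
Post-stratified estimate = 62.58 → 62.6.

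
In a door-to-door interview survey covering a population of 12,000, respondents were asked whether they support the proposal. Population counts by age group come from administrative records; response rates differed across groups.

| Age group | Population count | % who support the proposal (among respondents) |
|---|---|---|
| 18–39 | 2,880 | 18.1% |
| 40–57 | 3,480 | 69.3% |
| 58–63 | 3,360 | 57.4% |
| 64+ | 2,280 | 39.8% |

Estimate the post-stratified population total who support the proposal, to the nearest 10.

Each cell contributes its population count × the respondent rate:
  18–39: 2,880 × 18.1% = 521.28
  40–57: 3,480 × 69.3% = 2411.64
  58–63: 3,360 × 57.4% = 1928.64
  64+: 2,280 × 39.8% = 907.44
Estimated total = 5769 → 5,770.

5,770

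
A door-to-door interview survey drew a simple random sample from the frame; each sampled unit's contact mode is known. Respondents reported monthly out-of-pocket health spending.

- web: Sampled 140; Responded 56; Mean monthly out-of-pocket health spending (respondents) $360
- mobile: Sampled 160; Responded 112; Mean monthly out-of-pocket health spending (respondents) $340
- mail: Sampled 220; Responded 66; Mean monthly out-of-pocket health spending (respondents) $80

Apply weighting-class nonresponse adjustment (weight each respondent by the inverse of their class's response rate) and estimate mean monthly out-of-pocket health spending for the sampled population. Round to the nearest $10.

$240

Response rates by class: web 56/140 = 40%, mobile 112/160 = 70%, mail 66/220 = 30%.
Each respondent's weight = sampled/responded in their class; summing within a class gives n_sampled, so:
  web: 140 × 360 = 50,400
  mobile: 160 × 340 = 54,400
  mail: 220 × 80 = 17,600
Adjusted estimate = 122,400 / 520 = 235.385 → $240.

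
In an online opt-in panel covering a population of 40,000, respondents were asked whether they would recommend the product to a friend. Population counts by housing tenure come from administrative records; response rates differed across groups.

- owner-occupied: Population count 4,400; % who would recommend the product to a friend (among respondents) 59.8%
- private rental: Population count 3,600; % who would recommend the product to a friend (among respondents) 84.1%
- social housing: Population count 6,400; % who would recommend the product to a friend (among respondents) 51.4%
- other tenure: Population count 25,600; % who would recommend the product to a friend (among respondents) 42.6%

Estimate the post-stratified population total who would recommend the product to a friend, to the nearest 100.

19,900

Each cell contributes its population count × the respondent rate:
  owner-occupied: 4,400 × 59.8% = 2631.2
  private rental: 3,600 × 84.1% = 3027.6
  social housing: 6,400 × 51.4% = 3289.6
  other tenure: 25,600 × 42.6% = 10905.6
Estimated total = 19,854 → 19,900.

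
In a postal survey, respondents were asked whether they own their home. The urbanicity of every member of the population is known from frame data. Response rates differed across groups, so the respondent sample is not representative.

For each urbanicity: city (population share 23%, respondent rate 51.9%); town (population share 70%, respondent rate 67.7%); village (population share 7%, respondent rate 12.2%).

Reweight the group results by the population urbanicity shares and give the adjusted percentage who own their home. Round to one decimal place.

60.2%

Each cell contributes population-share × respondent value:
  city: 0.23 × 51.9 = 11.937
  town: 0.7 × 67.7 = 47.39
  village: 0.07 × 12.2 = 0.854
Post-stratified estimate = 60.181 → 60.2%.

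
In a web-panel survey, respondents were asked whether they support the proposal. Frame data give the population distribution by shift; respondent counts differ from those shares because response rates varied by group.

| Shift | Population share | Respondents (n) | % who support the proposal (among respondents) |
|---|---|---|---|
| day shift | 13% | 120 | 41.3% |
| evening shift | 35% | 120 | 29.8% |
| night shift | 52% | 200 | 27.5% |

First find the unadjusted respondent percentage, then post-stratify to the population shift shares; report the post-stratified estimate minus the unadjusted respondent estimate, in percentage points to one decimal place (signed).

Without adjustment, the pooled respondent share is:
  (120/440)×41.3 + (120/440)×29.8 + (200/440)×27.5 = 31.8909%
Post-stratifying to population shares instead:
  0.13×41.3 + 0.35×29.8 + 0.52×27.5 = 30.099%
Difference = 30.099 − 31.8909 = -1.7919 pp.

-1.8 percentage points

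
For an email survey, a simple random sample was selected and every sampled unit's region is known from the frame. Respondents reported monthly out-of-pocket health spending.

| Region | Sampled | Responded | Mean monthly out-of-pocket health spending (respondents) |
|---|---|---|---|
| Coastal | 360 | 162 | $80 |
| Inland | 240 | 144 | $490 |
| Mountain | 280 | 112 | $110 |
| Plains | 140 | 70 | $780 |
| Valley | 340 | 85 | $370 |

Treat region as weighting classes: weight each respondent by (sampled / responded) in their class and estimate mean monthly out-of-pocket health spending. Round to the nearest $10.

$300

Response rates by class: Coastal 162/360 = 45%, Inland 144/240 = 60%, Mountain 112/280 = 40%, Plains 70/140 = 50%, Valley 85/340 = 25%.
Inverse-response-rate weighting restores each class to its sampled count, so class totals weight by n_sampled:
  Coastal: 360 × 80 = 28,800
  Inland: 240 × 490 = 117,600
  Mountain: 280 × 110 = 30,800
  Plains: 140 × 780 = 109,200
  Valley: 340 × 370 = 125,800
Adjusted estimate = 412,200 / 1,360 = 303.088 → $300.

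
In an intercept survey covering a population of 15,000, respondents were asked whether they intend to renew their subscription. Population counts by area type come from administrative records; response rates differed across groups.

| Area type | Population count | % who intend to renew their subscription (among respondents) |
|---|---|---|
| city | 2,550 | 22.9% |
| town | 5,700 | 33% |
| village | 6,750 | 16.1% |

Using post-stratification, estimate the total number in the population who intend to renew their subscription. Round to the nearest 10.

Estimated count per cell = population count × respondent percentage:
  city: 2,550 × 22.9% = 583.95
  town: 5,700 × 33% = 1881
  village: 6,750 × 16.1% = 1086.75
Estimated total = 3551.7 → 3,550.

3,550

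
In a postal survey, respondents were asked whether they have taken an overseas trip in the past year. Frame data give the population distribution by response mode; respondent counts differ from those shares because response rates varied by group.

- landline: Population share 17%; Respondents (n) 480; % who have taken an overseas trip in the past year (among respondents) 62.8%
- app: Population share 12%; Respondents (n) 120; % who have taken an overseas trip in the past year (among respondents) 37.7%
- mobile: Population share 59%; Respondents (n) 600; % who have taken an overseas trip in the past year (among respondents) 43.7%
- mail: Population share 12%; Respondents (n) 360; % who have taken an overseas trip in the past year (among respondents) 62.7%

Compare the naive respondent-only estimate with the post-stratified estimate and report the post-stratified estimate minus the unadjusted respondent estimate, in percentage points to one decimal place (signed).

-5.0 percentage points

Without adjustment, the pooled respondent share is:
  (480/1560)×62.8 + (120/1560)×37.7 + (600/1560)×43.7 + (360/1560)×62.7 = 53.5%
Reweighting by population response mode shares:
  0.17×62.8 + 0.12×37.7 + 0.59×43.7 + 0.12×62.7 = 48.507%
Difference = 48.507 − 53.5 = -4.993 pp.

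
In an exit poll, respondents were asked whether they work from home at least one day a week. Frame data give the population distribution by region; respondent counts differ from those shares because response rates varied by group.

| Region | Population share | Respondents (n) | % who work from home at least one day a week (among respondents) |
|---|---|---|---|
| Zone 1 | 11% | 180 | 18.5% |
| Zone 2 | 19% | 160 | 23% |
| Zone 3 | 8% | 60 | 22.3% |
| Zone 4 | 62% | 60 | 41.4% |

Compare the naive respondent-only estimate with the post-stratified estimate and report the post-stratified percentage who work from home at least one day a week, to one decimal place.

Naive respondent-only estimate (weights = respondent counts):
  (180/460)×18.5 + (160/460)×23 + (60/460)×22.3 + (60/460)×41.4 = 23.5478%
Post-stratifying to population shares instead:
  0.11×18.5 + 0.19×23 + 0.08×22.3 + 0.62×41.4 = 33.857%

33.9%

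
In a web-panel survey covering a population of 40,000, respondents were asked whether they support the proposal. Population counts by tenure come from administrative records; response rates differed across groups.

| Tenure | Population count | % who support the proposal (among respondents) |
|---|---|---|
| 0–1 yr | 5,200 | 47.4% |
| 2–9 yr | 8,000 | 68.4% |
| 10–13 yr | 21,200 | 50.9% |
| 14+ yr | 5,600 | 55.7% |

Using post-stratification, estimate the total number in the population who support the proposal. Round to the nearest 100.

Each cell contributes its population count × the respondent rate:
  0–1 yr: 5,200 × 47.4% = 2464.8
  2–9 yr: 8,000 × 68.4% = 5472
  10–13 yr: 21,200 × 50.9% = 10790.8
  14+ yr: 5,600 × 55.7% = 3119.2
Estimated total = 21846.8 → 21,800.

21,800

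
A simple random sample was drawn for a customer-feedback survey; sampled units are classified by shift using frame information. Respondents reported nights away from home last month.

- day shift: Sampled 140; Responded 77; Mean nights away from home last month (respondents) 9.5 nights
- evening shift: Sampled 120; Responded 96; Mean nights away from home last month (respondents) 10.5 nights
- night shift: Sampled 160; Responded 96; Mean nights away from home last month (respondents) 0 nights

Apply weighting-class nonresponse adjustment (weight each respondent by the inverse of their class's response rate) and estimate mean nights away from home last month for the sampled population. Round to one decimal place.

Class response rates: day shift 77/140 = 55%, evening shift 96/120 = 80%, night shift 96/160 = 60%.
Weighting each respondent by the inverse class response rate inflates each class back to its sampled size, so the class weight is n_sampled:
  day shift: 140 × 9.5 = 1330
  evening shift: 120 × 10.5 = 1260
  night shift: 160 × 0 = 0
Adjusted estimate = 2590 / 420 = 6.16667 → 6.2.

6.2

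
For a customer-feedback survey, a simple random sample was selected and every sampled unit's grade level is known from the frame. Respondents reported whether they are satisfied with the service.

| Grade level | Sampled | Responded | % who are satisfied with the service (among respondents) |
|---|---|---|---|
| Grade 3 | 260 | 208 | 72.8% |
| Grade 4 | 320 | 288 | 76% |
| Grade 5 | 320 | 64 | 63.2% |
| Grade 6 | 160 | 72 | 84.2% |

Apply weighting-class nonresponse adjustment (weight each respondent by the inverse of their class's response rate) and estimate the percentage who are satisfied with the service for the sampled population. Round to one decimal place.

Class response rates: Grade 3 208/260 = 80%, Grade 4 288/320 = 90%, Grade 5 64/320 = 20%, Grade 6 72/160 = 45%.
Weighting each respondent by the inverse class response rate inflates each class back to its sampled size, so the class weight is n_sampled:
  Grade 3: 260 × 72.8 = 18,928
  Grade 4: 320 × 76 = 24,320
  Grade 5: 320 × 63.2 = 20,224
  Grade 6: 160 × 84.2 = 13,472
Adjusted estimate = 76,944 / 1,060 = 72.5887 → 72.6%.

72.6%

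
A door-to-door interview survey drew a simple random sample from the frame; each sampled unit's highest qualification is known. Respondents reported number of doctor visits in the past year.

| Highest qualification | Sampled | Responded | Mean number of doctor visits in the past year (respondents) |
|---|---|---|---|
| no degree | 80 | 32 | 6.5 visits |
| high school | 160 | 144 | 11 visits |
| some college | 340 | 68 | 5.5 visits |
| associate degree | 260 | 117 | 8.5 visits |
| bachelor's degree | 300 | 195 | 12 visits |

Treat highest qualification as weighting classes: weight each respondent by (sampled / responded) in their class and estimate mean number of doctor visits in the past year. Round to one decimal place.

8.7

Class response rates: no degree 32/80 = 40%, high school 144/160 = 90%, some college 68/340 = 20%, associate degree 117/260 = 45%, bachelor's degree 195/300 = 65%.
Weighting each respondent by the inverse class response rate inflates each class back to its sampled size, so the class weight is n_sampled:
  no degree: 80 × 6.5 = 520
  high school: 160 × 11 = 1760
  some college: 340 × 5.5 = 1870
  associate degree: 260 × 8.5 = 2210
  bachelor's degree: 300 × 12 = 3600
Adjusted estimate = 9960 / 1,140 = 8.73684 → 8.7.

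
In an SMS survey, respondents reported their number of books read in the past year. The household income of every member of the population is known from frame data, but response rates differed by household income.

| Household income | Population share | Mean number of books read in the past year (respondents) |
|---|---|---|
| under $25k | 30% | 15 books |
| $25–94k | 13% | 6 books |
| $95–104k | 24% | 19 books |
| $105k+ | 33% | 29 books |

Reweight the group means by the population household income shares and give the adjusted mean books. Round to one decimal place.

19.4

Weight each group's respondent value by its population share:
  under $25k: 0.3 × 15 = 4.5
  $25–94k: 0.13 × 6 = 0.78
  $95–104k: 0.24 × 19 = 4.56
  $105k+: 0.33 × 29 = 9.57
Post-stratified estimate = 19.41 → 19.4.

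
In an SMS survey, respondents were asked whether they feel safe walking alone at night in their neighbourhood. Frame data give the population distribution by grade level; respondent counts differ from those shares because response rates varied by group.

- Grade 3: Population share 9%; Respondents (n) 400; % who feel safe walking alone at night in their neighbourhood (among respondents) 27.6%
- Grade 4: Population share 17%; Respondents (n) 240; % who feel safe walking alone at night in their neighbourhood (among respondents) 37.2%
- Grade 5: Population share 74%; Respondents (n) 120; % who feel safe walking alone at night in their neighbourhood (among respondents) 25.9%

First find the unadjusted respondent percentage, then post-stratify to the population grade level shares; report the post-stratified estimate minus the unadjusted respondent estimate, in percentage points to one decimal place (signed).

-2.4 percentage points

Naive respondent-only estimate (weights = respondent counts):
  (400/760)×27.6 + (240/760)×37.2 + (120/760)×25.9 = 30.3632%
Post-stratifying to population shares instead:
  0.09×27.6 + 0.17×37.2 + 0.74×25.9 = 27.974%
Difference = 27.974 − 30.3632 = -2.3892 pp.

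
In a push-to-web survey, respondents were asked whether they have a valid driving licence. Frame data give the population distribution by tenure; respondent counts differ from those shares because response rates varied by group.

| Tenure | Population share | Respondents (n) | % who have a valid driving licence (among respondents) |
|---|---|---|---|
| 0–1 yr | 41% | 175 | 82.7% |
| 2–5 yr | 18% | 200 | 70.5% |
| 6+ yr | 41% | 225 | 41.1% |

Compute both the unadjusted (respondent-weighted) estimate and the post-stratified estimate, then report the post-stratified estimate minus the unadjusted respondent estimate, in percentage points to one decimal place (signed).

Without adjustment, the pooled respondent share is:
  (175/600)×82.7 + (200/600)×70.5 + (225/600)×41.1 = 63.0333%
Post-stratified estimate weights by population shares:
  0.41×82.7 + 0.18×70.5 + 0.41×41.1 = 63.448%
Difference = 63.448 − 63.0333 = 0.4147 pp.

+0.4 percentage points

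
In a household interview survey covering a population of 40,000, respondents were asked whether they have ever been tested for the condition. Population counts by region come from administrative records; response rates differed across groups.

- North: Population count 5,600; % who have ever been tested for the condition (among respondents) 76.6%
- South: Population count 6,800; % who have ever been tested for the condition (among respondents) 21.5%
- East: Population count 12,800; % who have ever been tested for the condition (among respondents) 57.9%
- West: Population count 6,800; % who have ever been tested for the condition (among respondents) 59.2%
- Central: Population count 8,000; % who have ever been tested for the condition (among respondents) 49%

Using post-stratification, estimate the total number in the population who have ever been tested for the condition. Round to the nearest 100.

Estimated count per cell = population count × respondent percentage:
  North: 5,600 × 76.6% = 4289.6
  South: 6,800 × 21.5% = 1462
  East: 12,800 × 57.9% = 7411.2
  West: 6,800 × 59.2% = 4025.6
  Central: 8,000 × 49% = 3920
Estimated total = 21108.4 → 21,100.

21,100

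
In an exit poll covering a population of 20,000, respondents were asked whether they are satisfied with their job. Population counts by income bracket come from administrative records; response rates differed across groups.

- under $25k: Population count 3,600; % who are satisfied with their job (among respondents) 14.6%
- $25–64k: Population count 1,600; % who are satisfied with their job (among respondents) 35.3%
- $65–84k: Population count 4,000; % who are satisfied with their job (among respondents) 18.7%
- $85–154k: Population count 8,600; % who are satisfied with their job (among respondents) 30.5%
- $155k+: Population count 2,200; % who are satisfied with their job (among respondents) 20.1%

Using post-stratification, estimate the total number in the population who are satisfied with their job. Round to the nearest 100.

4,900

Estimated count per cell = population count × respondent percentage:
  under $25k: 3,600 × 14.6% = 525.6
  $25–64k: 1,600 × 35.3% = 564.8
  $65–84k: 4,000 × 18.7% = 748
  $85–154k: 8,600 × 30.5% = 2623
  $155k+: 2,200 × 20.1% = 442.2
Estimated total = 4903.6 → 4,900.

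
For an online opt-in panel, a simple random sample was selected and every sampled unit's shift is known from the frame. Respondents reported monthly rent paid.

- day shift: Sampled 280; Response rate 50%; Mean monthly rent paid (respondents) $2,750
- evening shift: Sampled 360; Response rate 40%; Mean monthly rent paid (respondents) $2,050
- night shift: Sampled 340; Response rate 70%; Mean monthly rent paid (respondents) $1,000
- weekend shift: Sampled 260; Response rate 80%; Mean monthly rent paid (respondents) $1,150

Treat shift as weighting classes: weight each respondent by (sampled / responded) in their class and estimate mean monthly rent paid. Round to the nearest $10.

$1,730

Inverse-response-rate weighting restores each class to its sampled count, so class totals weight by n_sampled:
  day shift: 280 × 2750 = 770,000
  evening shift: 360 × 2050 = 738,000
  night shift: 340 × 1000 = 340,000
  weekend shift: 260 × 1150 = 299,000
Adjusted estimate = 2,147,000 / 1,240 = 1731.45 → $1,730.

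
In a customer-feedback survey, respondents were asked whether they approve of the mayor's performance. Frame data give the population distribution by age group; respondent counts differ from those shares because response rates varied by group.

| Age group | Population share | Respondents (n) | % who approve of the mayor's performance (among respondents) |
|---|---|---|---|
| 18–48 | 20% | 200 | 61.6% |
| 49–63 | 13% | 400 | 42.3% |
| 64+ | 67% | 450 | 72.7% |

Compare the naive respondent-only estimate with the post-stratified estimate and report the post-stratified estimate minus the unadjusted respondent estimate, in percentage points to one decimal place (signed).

+7.5 percentage points

Unadjusted (pooled respondent) estimate weights by respondent counts:
  (200/1050)×61.6 + (400/1050)×42.3 + (450/1050)×72.7 = 59.0048%
Post-stratifying to population shares instead:
  0.2×61.6 + 0.13×42.3 + 0.67×72.7 = 66.528%
Difference = 66.528 − 59.0048 = 7.5232 pp.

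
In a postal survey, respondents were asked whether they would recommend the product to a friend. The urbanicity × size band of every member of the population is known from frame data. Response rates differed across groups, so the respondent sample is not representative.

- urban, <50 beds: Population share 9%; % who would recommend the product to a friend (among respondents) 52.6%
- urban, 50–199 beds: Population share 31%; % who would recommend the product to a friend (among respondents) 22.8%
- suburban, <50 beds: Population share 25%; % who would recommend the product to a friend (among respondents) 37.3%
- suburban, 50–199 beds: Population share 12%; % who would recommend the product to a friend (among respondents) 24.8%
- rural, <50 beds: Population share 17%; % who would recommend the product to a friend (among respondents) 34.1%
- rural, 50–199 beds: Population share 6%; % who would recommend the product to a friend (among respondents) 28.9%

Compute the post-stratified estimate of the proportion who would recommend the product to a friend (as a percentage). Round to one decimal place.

Reweight to the known urbanicity × size band distribution:
  urban, <50 beds: 0.09 × 52.6 = 4.734
  urban, 50–199 beds: 0.31 × 22.8 = 7.068
  suburban, <50 beds: 0.25 × 37.3 = 9.325
  suburban, 50–199 beds: 0.12 × 24.8 = 2.976
  rural, <50 beds: 0.17 × 34.1 = 5.797
  rural, 50–199 beds: 0.06 × 28.9 = 1.734
Post-stratified estimate = 31.634 → 31.6%.

31.6%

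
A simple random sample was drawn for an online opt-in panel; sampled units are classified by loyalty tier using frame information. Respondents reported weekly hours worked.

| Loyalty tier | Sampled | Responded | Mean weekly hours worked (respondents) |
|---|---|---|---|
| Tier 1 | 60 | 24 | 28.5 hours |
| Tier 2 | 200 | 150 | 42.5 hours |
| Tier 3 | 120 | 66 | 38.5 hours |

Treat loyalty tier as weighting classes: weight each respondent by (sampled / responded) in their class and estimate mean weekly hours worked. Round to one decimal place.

Response rates by class: Tier 1 24/60 = 40%, Tier 2 150/200 = 75%, Tier 3 66/120 = 55%.
With weight = n_sampled/n_responded per class, the weighted class total is n_sampled:
  Tier 1: 60 × 28.5 = 1710
  Tier 2: 200 × 42.5 = 8500
  Tier 3: 120 × 38.5 = 4620
Adjusted estimate = 14,830 / 380 = 39.0263 → 39.0.

39.0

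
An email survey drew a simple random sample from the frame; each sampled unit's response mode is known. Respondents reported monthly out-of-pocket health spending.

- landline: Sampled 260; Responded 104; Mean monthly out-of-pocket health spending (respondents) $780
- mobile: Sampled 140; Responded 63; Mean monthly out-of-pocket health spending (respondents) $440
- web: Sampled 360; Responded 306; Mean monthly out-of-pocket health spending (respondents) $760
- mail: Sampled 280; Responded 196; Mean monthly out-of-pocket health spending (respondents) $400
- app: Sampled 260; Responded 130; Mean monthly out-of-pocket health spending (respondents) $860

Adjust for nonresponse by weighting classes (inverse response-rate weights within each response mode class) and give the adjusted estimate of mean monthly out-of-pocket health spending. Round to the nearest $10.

$670

Response rates by class: landline 104/260 = 40%, mobile 63/140 = 45%, web 306/360 = 85%, mail 196/280 = 70%, app 130/260 = 50%.
Inverse-response-rate weighting restores each class to its sampled count, so class totals weight by n_sampled:
  landline: 260 × 780 = 202,800
  mobile: 140 × 440 = 61,600
  web: 360 × 760 = 273,600
  mail: 280 × 400 = 112,000
  app: 260 × 860 = 223,600
Adjusted estimate = 873,600 / 1,300 = 672 → $670.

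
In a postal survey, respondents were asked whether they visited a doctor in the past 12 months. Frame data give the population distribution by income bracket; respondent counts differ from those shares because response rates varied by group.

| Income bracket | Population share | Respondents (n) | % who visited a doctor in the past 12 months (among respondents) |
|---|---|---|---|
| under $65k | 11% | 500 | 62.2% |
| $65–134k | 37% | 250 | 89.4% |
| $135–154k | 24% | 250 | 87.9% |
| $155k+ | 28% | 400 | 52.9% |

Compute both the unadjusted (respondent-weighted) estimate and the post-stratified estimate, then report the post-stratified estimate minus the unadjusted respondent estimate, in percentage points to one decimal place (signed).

+6.8 percentage points

Without adjustment, the pooled respondent share is:
  (500/1400)×62.2 + (250/1400)×89.4 + (250/1400)×87.9 + (400/1400)×52.9 = 68.9893%
Reweighting by population income bracket shares:
  0.11×62.2 + 0.37×89.4 + 0.24×87.9 + 0.28×52.9 = 75.828%
Difference = 75.828 − 68.9893 = 6.8387 pp.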